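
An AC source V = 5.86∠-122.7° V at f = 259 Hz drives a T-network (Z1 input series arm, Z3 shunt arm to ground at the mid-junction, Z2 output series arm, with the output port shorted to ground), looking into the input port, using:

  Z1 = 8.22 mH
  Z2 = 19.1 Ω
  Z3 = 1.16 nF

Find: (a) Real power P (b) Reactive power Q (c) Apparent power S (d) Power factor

Step 1 — Angular frequency: ω = 2π·f = 2π·259 = 1627 rad/s.
Step 2 — Component impedances:
  Z1: Z = jωL = j·1627·0.00822 = 0 + j13.38 Ω
  Z2: Z = R = 19.1 Ω
  Z3: Z = 1/(jωC) = -j/(ω·C) = 0 - j5.297e+05 Ω
Step 3 — With the output port shorted to ground, the output series arm Z2 runs from the junction to ground; the shunt arm Z3 also runs from the junction to ground. They appear in parallel: Z3 || Z2 = 19.1 - j0.0006887 Ω.
Step 4 — Series with input arm Z1: Z_in = Z1 + (Z3 || Z2) = 19.1 + j13.38 Ω = 23.32∠35.0° Ω.
Step 5 — Source phasor: V = 5.86∠-122.7° V = -3.166 - j4.931 V.
Step 6 — Current: I = V / Z = -0.2325 - j0.09534 A = 0.2513∠-157.7° A.
Step 7 — Complex power: S = V·I* = 1.206 + j0.8448 VA.
Step 8 — Real power: P = Re(S) = 1.206 W.
Step 9 — Reactive power: Q = Im(S) = 0.8448 VAR.
Step 10 — Apparent power: |S| = 1.473 VA.
Step 11 — Power factor: PF = P/|S| = 0.8191 (lagging).

(a) P = 1.206 W  (b) Q = 0.8448 VAR  (c) S = 1.473 VA  (d) PF = 0.8191 (lagging)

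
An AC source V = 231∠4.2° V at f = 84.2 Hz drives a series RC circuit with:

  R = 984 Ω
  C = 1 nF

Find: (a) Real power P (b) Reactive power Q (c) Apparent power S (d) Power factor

Step 1 — Angular frequency: ω = 2π·f = 2π·84.2 = 529 rad/s.
Step 2 — Component impedances:
  R: Z = R = 984 Ω
  C: Z = 1/(jωC) = -j/(ω·C) = 0 - j1.89e+06 Ω
Step 3 — Series combination: Z_total = R + C = 984 - j1.89e+06 Ω = 1.89e+06∠-90.0° Ω.
Step 4 — Source phasor: V = 231∠4.2° V = 230.4 + j16.92 V.
Step 5 — Current: I = V / Z = -8.887e-06 + j0.0001219 A = 0.0001222∠94.2° A.
Step 6 — Complex power: S = V·I* = 1.47e-05 - j0.02823 VA.
Step 7 — Real power: P = Re(S) = 1.47e-05 W.
Step 8 — Reactive power: Q = Im(S) = -0.02823 VAR.
Step 9 — Apparent power: |S| = 0.02823 VA.
Step 10 — Power factor: PF = P/|S| = 0.0005206 (leading).

(a) P = 1.47e-05 W  (b) Q = -0.02823 VAR  (c) S = 0.02823 VA  (d) PF = 0.0005206 (leading)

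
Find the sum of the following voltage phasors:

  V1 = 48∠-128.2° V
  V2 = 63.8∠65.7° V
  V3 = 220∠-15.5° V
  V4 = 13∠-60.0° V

Step 1 — Convert each phasor to rectangular form:
  V1 = 48·(cos(-128.2°) + j·sin(-128.2°)) = -29.68 - j37.72 V
  V2 = 63.8·(cos(65.7°) + j·sin(65.7°)) = 26.25 + j58.15 V
  V3 = 220·(cos(-15.5°) + j·sin(-15.5°)) = 212 - j58.79 V
  V4 = 13·(cos(-60.0°) + j·sin(-60.0°)) = 6.5 - j11.26 V
Step 2 — Sum components: V_total = 215.1 - j49.62 V.
Step 3 — Convert to polar: |V_total| = 220.7 V, ∠V_total = -13.0°.

V_total = 220.7∠-13.0° V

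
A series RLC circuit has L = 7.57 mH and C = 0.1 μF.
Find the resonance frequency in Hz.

Step 1 — Resonance condition Im(Z)=0 gives ω₀ = 1/√(LC).
Step 2 — ω₀ = 1/√(0.00757·1e-07) = 3.635e+04 rad/s.
Step 3 — f₀ = ω₀/(2π) = 5785 Hz.

f₀ = 5785 Hz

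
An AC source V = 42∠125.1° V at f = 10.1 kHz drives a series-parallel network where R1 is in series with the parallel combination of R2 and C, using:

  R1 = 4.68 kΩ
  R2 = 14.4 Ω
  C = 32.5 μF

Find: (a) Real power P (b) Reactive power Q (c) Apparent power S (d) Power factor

Step 1 — Angular frequency: ω = 2π·f = 2π·1.01e+04 = 6.346e+04 rad/s.
Step 2 — Component impedances:
  R1: Z = R = 4680 Ω
  R2: Z = R = 14.4 Ω
  C: Z = 1/(jωC) = -j/(ω·C) = 0 - j0.4849 Ω
Step 3 — Parallel branch: R2 || C = 1/(1/R2 + 1/C) = 0.01631 - j0.4843 Ω.
Step 4 — Series with R1: Z_total = R1 + (R2 || C) = 4680 - j0.4843 Ω = 4680∠-0.0° Ω.
Step 5 — Source phasor: V = 42∠125.1° V = -24.15 + j34.36 V.
Step 6 — Current: I = V / Z = -0.005161 + j0.007342 A = 0.008974∠125.1° A.
Step 7 — Complex power: S = V·I* = 0.3769 - j3.901e-05 VA.
Step 8 — Real power: P = Re(S) = 0.3769 W.
Step 9 — Reactive power: Q = Im(S) = -3.901e-05 VAR.
Step 10 — Apparent power: |S| = 0.3769 VA.
Step 11 — Power factor: PF = P/|S| = 1 (leading).

(a) P = 0.3769 W  (b) Q = -3.901e-05 VAR  (c) S = 0.3769 VA  (d) PF = 1 (leading)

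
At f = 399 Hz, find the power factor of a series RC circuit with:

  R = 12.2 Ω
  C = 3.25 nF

Step 1 — Angular frequency: ω = 2π·f = 2π·399 = 2507 rad/s.
Step 2 — Component impedances:
  R: Z = R = 12.2 Ω
  C: Z = 1/(jωC) = -j/(ω·C) = 0 - j1.227e+05 Ω
Step 3 — Series combination: Z_total = R + C = 12.2 - j1.227e+05 Ω = 1.227e+05∠-90.0° Ω.
Step 4 — Power factor: PF = cos(φ) = Re(Z)/|Z| = 12.2/122734 = 9.94e-05.
Step 5 — Type: Im(Z) = -1.227e+05 ⇒ leading (phase φ = -90.0°).

PF = 9.94e-05 (leading, φ = -90.0°)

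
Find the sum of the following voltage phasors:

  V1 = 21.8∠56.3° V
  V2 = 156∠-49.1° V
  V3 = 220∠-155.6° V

Step 1 — Convert each phasor to rectangular form:
  V1 = 21.8·(cos(56.3°) + j·sin(56.3°)) = 12.1 + j18.14 V
  V2 = 156·(cos(-49.1°) + j·sin(-49.1°)) = 102.1 - j117.9 V
  V3 = 220·(cos(-155.6°) + j·sin(-155.6°)) = -200.4 - j90.88 V
Step 2 — Sum components: V_total = -86.12 - j190.7 V.
Step 3 — Convert to polar: |V_total| = 209.2 V, ∠V_total = -114.3°.

V_total = 209.2∠-114.3° V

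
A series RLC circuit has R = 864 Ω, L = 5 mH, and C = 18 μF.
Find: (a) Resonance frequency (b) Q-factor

Step 1 — Resonance condition Im(Z)=0 gives ω₀ = 1/√(LC).
Step 2 — ω₀ = 1/√(0.005·1.8e-05) = 3333 rad/s.
Step 3 — f₀ = ω₀/(2π) = 530.5 Hz.
Step 4 — Series Q: Q = ω₀L/R = 3333·0.005/864 = 0.01929.

(a) f₀ = 530.5 Hz  (b) Q = 0.01929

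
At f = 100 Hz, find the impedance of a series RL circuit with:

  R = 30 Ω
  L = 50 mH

Step 1 — Angular frequency: ω = 2π·f = 2π·100 = 628.3 rad/s.
Step 2 — Component impedances:
  R: Z = R = 30 Ω
  L: Z = jωL = j·628.3·0.05 = 0 + j31.42 Ω
Step 3 — Series combination: Z_total = R + L = 30 + j31.42 Ω = 43.44∠46.3° Ω.

Z = 30 + j31.42 Ω = 43.44∠46.3° Ω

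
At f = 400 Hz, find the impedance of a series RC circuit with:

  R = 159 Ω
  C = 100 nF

Step 1 — Angular frequency: ω = 2π·f = 2π·400 = 2513 rad/s.
Step 2 — Component impedances:
  R: Z = R = 159 Ω
  C: Z = 1/(jωC) = -j/(ω·C) = 0 - j3979 Ω
Step 3 — Series combination: Z_total = R + C = 159 - j3979 Ω = 3982∠-87.7° Ω.

Z = 159 - j3979 Ω = 3982∠-87.7° Ω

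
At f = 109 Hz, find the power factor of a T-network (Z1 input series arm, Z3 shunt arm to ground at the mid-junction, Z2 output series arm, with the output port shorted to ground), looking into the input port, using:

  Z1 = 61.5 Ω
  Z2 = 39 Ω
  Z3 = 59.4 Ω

Step 1 — Angular frequency: ω = 2π·f = 2π·109 = 684.9 rad/s.
Step 2 — Component impedances:
  Z1: Z = R = 61.5 Ω
  Z2: Z = R = 39 Ω
  Z3: Z = R = 59.4 Ω
Step 3 — With the output port shorted to ground, the output series arm Z2 runs from the junction to ground; the shunt arm Z3 also runs from the junction to ground. They appear in parallel: Z3 || Z2 = 23.54 Ω.
Step 4 — Series with input arm Z1: Z_in = Z1 + (Z3 || Z2) = 85.04 Ω = 85.04∠0.0° Ω.
Step 5 — Power factor: PF = cos(φ) = Re(Z)/|Z| = 85.04/85.04 = 1.
Step 6 — Type: Im(Z) = 0 ⇒ unity (phase φ = 0.0°).

PF = 1 (unity, φ = 0.0°)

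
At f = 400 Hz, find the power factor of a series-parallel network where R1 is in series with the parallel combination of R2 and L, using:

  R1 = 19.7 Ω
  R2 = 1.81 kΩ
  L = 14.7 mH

Step 1 — Angular frequency: ω = 2π·f = 2π·400 = 2513 rad/s.
Step 2 — Component impedances:
  R1: Z = R = 19.7 Ω
  R2: Z = R = 1810 Ω
  L: Z = jωL = j·2513·0.0147 = 0 + j36.95 Ω
Step 3 — Parallel branch: R2 || L = 1/(1/R2 + 1/L) = 0.7538 + j36.93 Ω.
Step 4 — Series with R1: Z_total = R1 + (R2 || L) = 20.45 + j36.93 Ω = 42.22∠61.0° Ω.
Step 5 — Power factor: PF = cos(φ) = Re(Z)/|Z| = 20.454/42.216 = 0.4845.
Step 6 — Type: Im(Z) = 36.93 ⇒ lagging (phase φ = 61.0°).

PF = 0.4845 (lagging, φ = 61.0°)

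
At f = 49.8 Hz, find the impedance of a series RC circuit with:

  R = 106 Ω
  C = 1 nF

Step 1 — Angular frequency: ω = 2π·f = 2π·49.8 = 312.9 rad/s.
Step 2 — Component impedances:
  R: Z = R = 106 Ω
  C: Z = 1/(jωC) = -j/(ω·C) = 0 - j3.196e+06 Ω
Step 3 — Series combination: Z_total = R + C = 106 - j3.196e+06 Ω = 3.196e+06∠-90.0° Ω.

Z = 106 - j3.196e+06 Ω = 3.196e+06∠-90.0° Ω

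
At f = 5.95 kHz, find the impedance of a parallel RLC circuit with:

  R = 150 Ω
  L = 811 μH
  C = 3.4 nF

Step 1 — Angular frequency: ω = 2π·f = 2π·5950 = 3.738e+04 rad/s.
Step 2 — Component impedances:
  R: Z = R = 150 Ω
  L: Z = jωL = j·3.738e+04·0.000811 = 0 + j30.32 Ω
  C: Z = 1/(jωC) = -j/(ω·C) = 0 - j7867 Ω
Step 3 — Parallel combination: 1/Z_total = 1/R + 1/L + 1/C; Z_total = 5.932 + j29.23 Ω = 29.83∠78.5° Ω.

Z = 5.932 + j29.23 Ω = 29.83∠78.5° Ω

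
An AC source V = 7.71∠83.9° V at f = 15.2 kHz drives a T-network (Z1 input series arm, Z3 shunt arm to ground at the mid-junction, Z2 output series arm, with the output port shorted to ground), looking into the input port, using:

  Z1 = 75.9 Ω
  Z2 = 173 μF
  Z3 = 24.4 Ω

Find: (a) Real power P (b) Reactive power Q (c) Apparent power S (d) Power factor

Step 1 — Angular frequency: ω = 2π·f = 2π·1.52e+04 = 9.55e+04 rad/s.
Step 2 — Component impedances:
  Z1: Z = R = 75.9 Ω
  Z2: Z = 1/(jωC) = -j/(ω·C) = 0 - j0.06052 Ω
  Z3: Z = R = 24.4 Ω
Step 3 — With the output port shorted to ground, the output series arm Z2 runs from the junction to ground; the shunt arm Z3 also runs from the junction to ground. They appear in parallel: Z3 || Z2 = 0.0001501 - j0.06052 Ω.
Step 4 — Series with input arm Z1: Z_in = Z1 + (Z3 || Z2) = 75.9 - j0.06052 Ω = 75.9∠-0.0° Ω.
Step 5 — Source phasor: V = 7.71∠83.9° V = 0.8193 + j7.666 V.
Step 6 — Current: I = V / Z = 0.01071 + j0.101 A = 0.1016∠83.9° A.
Step 7 — Complex power: S = V·I* = 0.7832 - j0.0006245 VA.
Step 8 — Real power: P = Re(S) = 0.7832 W.
Step 9 — Reactive power: Q = Im(S) = -0.0006245 VAR.
Step 10 — Apparent power: |S| = 0.7832 VA.
Step 11 — Power factor: PF = P/|S| = 1 (leading).

(a) P = 0.7832 W  (b) Q = -0.0006245 VAR  (c) S = 0.7832 VA  (d) PF = 1 (leading)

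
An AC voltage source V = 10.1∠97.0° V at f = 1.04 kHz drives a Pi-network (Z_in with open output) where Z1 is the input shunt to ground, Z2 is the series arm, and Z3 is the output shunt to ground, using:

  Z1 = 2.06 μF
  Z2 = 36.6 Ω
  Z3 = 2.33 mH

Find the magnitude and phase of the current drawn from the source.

Step 1 — Angular frequency: ω = 2π·f = 2π·1040 = 6535 rad/s.
Step 2 — Component impedances:
  Z1: Z = 1/(jωC) = -j/(ω·C) = 0 - j74.29 Ω
  Z2: Z = R = 36.6 Ω
  Z3: Z = jωL = j·6535·0.00233 = 0 + j15.23 Ω
Step 3 — With open output, the series arm Z2 and the output shunt Z3 appear in series to ground: Z2 + Z3 = 36.6 + j15.23 Ω.
Step 4 — Parallel with input shunt Z1: Z_in = Z1 || (Z2 + Z3) = 41.84 - j6.775 Ω = 42.38∠-9.2° Ω.
Step 5 — Source phasor: V = 10.1∠97.0° V = -1.231 + j10.02 V.
Step 6 — Ohm's law: I = V / Z_total = (-1.231 + j10.02) / (41.84 - j6.775) = -0.06648 + j0.2289 A.
Step 7 — Convert to polar: |I| = 0.2383 A, ∠I = 106.2°.

I = 0.2383∠106.2° A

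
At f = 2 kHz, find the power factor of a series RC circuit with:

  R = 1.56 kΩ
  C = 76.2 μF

Step 1 — Angular frequency: ω = 2π·f = 2π·2000 = 1.257e+04 rad/s.
Step 2 — Component impedances:
  R: Z = R = 1560 Ω
  C: Z = 1/(jωC) = -j/(ω·C) = 0 - j1.044 Ω
Step 3 — Series combination: Z_total = R + C = 1560 - j1.044 Ω = 1560∠-0.0° Ω.
Step 4 — Power factor: PF = cos(φ) = Re(Z)/|Z| = 1560/1560 = 1.
Step 5 — Type: Im(Z) = -1.044 ⇒ leading (phase φ = -0.0°).

PF = 1 (leading, φ = -0.0°)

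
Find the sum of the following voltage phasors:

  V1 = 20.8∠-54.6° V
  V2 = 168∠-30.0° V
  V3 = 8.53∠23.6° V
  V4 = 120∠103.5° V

Step 1 — Convert each phasor to rectangular form:
  V1 = 20.8·(cos(-54.6°) + j·sin(-54.6°)) = 12.05 - j16.95 V
  V2 = 168·(cos(-30.0°) + j·sin(-30.0°)) = 145.5 - j84 V
  V3 = 8.53·(cos(23.6°) + j·sin(23.6°)) = 7.817 + j3.415 V
  V4 = 120·(cos(103.5°) + j·sin(103.5°)) = -28.01 + j116.7 V
Step 2 — Sum components: V_total = 137.3 + j19.14 V.
Step 3 — Convert to polar: |V_total| = 138.7 V, ∠V_total = 7.9°.

V_total = 138.7∠7.9° V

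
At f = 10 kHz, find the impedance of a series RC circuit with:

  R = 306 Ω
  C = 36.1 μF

Step 1 — Angular frequency: ω = 2π·f = 2π·1e+04 = 6.283e+04 rad/s.
Step 2 — Component impedances:
  R: Z = R = 306 Ω
  C: Z = 1/(jωC) = -j/(ω·C) = 0 - j0.4409 Ω
Step 3 — Series combination: Z_total = R + C = 306 - j0.4409 Ω = 306∠-0.1° Ω.

Z = 306 - j0.4409 Ω = 306∠-0.1° Ω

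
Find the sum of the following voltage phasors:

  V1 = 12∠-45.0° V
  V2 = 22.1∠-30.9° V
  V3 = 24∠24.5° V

Step 1 — Convert each phasor to rectangular form:
  V1 = 12·(cos(-45.0°) + j·sin(-45.0°)) = 8.485 - j8.485 V
  V2 = 22.1·(cos(-30.9°) + j·sin(-30.9°)) = 18.96 - j11.35 V
  V3 = 24·(cos(24.5°) + j·sin(24.5°)) = 21.84 + j9.953 V
Step 2 — Sum components: V_total = 49.29 - j9.882 V.
Step 3 — Convert to polar: |V_total| = 50.27 V, ∠V_total = -11.3°.

V_total = 50.27∠-11.3° V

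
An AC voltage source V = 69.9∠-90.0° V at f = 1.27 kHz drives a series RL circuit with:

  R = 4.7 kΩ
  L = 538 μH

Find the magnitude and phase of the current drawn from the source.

Step 1 — Angular frequency: ω = 2π·f = 2π·1270 = 7980 rad/s.
Step 2 — Component impedances:
  R: Z = R = 4700 Ω
  L: Z = jωL = j·7980·0.000538 = 0 + j4.293 Ω
Step 3 — Series combination: Z_total = R + L = 4700 + j4.293 Ω = 4700∠0.1° Ω.
Step 4 — Source phasor: V = 69.9∠-90.0° V = 0 - j69.9 V.
Step 5 — Ohm's law: I = V / Z_total = (0 - j69.9) / (4700 + j4.293) = -1.358e-05 - j0.01487 A.
Step 6 — Convert to polar: |I| = 0.01487 A, ∠I = -90.1°.

I = 0.01487∠-90.1° A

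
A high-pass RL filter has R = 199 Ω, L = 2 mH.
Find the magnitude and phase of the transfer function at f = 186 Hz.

Step 1 — Angular frequency: ω = 2π·186 = 1169 rad/s.
Step 2 — Transfer function: H(jω) = jωL/(R + jωL).
Step 3 — Numerator jωL = j·2.337; denominator R + jωL = 199 + j2.337.
Step 4 — H = 0.0001379 + j0.01174.
Step 5 — Magnitude: |H| = 0.01174 (-38.6 dB); phase: φ = 89.3°.

|H| = 0.01174 (-38.6 dB), φ = 89.3°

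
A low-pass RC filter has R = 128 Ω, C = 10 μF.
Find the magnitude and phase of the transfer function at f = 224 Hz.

Step 1 — Angular frequency: ω = 2π·224 = 1407 rad/s.
Step 2 — Transfer function: H(jω) = 1/(1 + jωRC).
Step 3 — Denominator: 1 + jωRC = 1 + j·1407·128·1e-05 = 1 + j1.802.
Step 4 — H = 0.2355 - j0.4243.
Step 5 — Magnitude: |H| = 0.4853 (-6.3 dB); phase: φ = -61.0°.

|H| = 0.4853 (-6.3 dB), φ = -61.0°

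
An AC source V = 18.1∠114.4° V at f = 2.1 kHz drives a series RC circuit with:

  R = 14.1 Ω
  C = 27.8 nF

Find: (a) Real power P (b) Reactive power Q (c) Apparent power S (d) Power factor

Step 1 — Angular frequency: ω = 2π·f = 2π·2100 = 1.319e+04 rad/s.
Step 2 — Component impedances:
  R: Z = R = 14.1 Ω
  C: Z = 1/(jωC) = -j/(ω·C) = 0 - j2726 Ω
Step 3 — Series combination: Z_total = R + C = 14.1 - j2726 Ω = 2726∠-89.7° Ω.
Step 4 — Source phasor: V = 18.1∠114.4° V = -7.477 + j16.48 V.
Step 5 — Current: I = V / Z = -0.00606 - j0.002711 A = 0.006639∠-155.9° A.
Step 6 — Complex power: S = V·I* = 0.0006215 - j0.1202 VA.
Step 7 — Real power: P = Re(S) = 0.0006215 W.
Step 8 — Reactive power: Q = Im(S) = -0.1202 VAR.
Step 9 — Apparent power: |S| = 0.1202 VA.
Step 10 — Power factor: PF = P/|S| = 0.005172 (leading).

(a) P = 0.0006215 W  (b) Q = -0.1202 VAR  (c) S = 0.1202 VA  (d) PF = 0.005172 (leading)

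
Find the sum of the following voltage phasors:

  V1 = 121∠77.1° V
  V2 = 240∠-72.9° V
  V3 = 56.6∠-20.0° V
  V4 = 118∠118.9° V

Step 1 — Convert each phasor to rectangular form:
  V1 = 121·(cos(77.1°) + j·sin(77.1°)) = 27.01 + j117.9 V
  V2 = 240·(cos(-72.9°) + j·sin(-72.9°)) = 70.57 - j229.4 V
  V3 = 56.6·(cos(-20.0°) + j·sin(-20.0°)) = 53.19 - j19.36 V
  V4 = 118·(cos(118.9°) + j·sin(118.9°)) = -57.03 + j103.3 V
Step 2 — Sum components: V_total = 93.74 - j27.5 V.
Step 3 — Convert to polar: |V_total| = 97.69 V, ∠V_total = -16.3°.

V_total = 97.69∠-16.3° V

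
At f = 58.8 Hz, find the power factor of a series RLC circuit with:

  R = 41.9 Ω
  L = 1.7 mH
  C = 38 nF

Step 1 — Angular frequency: ω = 2π·f = 2π·58.8 = 369.5 rad/s.
Step 2 — Component impedances:
  R: Z = R = 41.9 Ω
  L: Z = jωL = j·369.5·0.0017 = 0 + j0.6281 Ω
  C: Z = 1/(jωC) = -j/(ω·C) = 0 - j7.123e+04 Ω
Step 3 — Series combination: Z_total = R + L + C = 41.9 - j7.123e+04 Ω = 7.123e+04∠-90.0° Ω.
Step 4 — Power factor: PF = cos(φ) = Re(Z)/|Z| = 41.9/7.123e+04 = 0.0005882.
Step 5 — Type: Im(Z) = -7.123e+04 ⇒ leading (phase φ = -90.0°).

PF = 0.0005882 (leading, φ = -90.0°)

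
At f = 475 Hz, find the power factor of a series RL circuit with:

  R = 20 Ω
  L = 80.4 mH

Step 1 — Angular frequency: ω = 2π·f = 2π·475 = 2985 rad/s.
Step 2 — Component impedances:
  R: Z = R = 20 Ω
  L: Z = jωL = j·2985·0.0804 = 0 + j240 Ω
Step 3 — Series combination: Z_total = R + L = 20 + j240 Ω = 240.8∠85.2° Ω.
Step 4 — Power factor: PF = cos(φ) = Re(Z)/|Z| = 20/240.8 = 0.08306.
Step 5 — Type: Im(Z) = 240 ⇒ lagging (phase φ = 85.2°).

PF = 0.08306 (lagging, φ = 85.2°)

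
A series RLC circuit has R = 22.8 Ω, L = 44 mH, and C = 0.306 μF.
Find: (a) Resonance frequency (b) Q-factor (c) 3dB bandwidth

Step 1 — Resonance: ω₀ = 1/√(LC) = 1/√(0.044·3.06e-07) = 8618 rad/s.
Step 2 — f₀ = ω₀/(2π) = 1372 Hz.
Step 3 — Series Q: Q = ω₀L/R = 8618·0.044/22.8 = 16.63.
Step 4 — Bandwidth: Δω = ω₀/Q = 518.2 rad/s; BW = Δω/(2π) = 82.47 Hz.

(a) f₀ = 1372 Hz  (b) Q = 16.63  (c) BW = 82.47 Hz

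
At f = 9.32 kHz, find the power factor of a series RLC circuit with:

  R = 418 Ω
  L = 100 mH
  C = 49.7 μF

Step 1 — Angular frequency: ω = 2π·f = 2π·9320 = 5.856e+04 rad/s.
Step 2 — Component impedances:
  R: Z = R = 418 Ω
  L: Z = jωL = j·5.856e+04·0.1 = 0 + j5856 Ω
  C: Z = 1/(jωC) = -j/(ω·C) = 0 - j0.3436 Ω
Step 3 — Series combination: Z_total = R + L + C = 418 + j5856 Ω = 5870∠85.9° Ω.
Step 4 — Power factor: PF = cos(φ) = Re(Z)/|Z| = 418/5870.5 = 0.0712.
Step 5 — Type: Im(Z) = 5856 ⇒ lagging (phase φ = 85.9°).

PF = 0.0712 (lagging, φ = 85.9°)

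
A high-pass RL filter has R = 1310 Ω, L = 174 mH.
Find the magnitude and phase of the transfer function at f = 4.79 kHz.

Step 1 — Angular frequency: ω = 2π·4790 = 3.01e+04 rad/s.
Step 2 — Transfer function: H(jω) = jωL/(R + jωL).
Step 3 — Numerator jωL = j·5237; denominator R + jωL = 1310 + j5237.
Step 4 — H = 0.9411 + j0.2354.
Step 5 — Magnitude: |H| = 0.9701 (-0.3 dB); phase: φ = 14.0°.

|H| = 0.9701 (-0.3 dB), φ = 14.0°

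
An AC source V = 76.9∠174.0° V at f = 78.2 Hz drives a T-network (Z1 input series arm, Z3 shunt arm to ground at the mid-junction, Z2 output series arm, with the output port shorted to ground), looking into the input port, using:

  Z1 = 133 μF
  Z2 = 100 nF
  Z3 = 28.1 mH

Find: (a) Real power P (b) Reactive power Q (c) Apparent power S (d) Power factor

Step 1 — Angular frequency: ω = 2π·f = 2π·78.2 = 491.3 rad/s.
Step 2 — Component impedances:
  Z1: Z = 1/(jωC) = -j/(ω·C) = 0 - j15.3 Ω
  Z2: Z = 1/(jωC) = -j/(ω·C) = 0 - j2.035e+04 Ω
  Z3: Z = jωL = j·491.3·0.0281 = 0 + j13.81 Ω
Step 3 — With the output port shorted to ground, the output series arm Z2 runs from the junction to ground; the shunt arm Z3 also runs from the junction to ground. They appear in parallel: Z3 || Z2 = 0 + j13.82 Ω.
Step 4 — Series with input arm Z1: Z_in = Z1 + (Z3 || Z2) = 0 - j1.486 Ω = 1.486∠-90.0° Ω.
Step 5 — Source phasor: V = 76.9∠174.0° V = -76.48 + j8.038 V.
Step 6 — Current: I = V / Z = -5.408 - j51.46 A = 51.74∠-96.0° A.
Step 7 — Complex power: S = V·I* = 0 - j3979 VA.
Step 8 — Real power: P = Re(S) = 0 W.
Step 9 — Reactive power: Q = Im(S) = -3979 VAR.
Step 10 — Apparent power: |S| = 3979 VA.
Step 11 — Power factor: PF = P/|S| = 0 (leading).

(a) P = 0 W  (b) Q = -3979 VAR  (c) S = 3979 VA  (d) PF = 0 (leading)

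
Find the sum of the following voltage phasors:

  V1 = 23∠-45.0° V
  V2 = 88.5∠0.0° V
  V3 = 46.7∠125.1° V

Step 1 — Convert each phasor to rectangular form:
  V1 = 23·(cos(-45.0°) + j·sin(-45.0°)) = 16.26 - j16.26 V
  V2 = 88.5·(cos(0.0°) + j·sin(0.0°)) = 88.5 V
  V3 = 46.7·(cos(125.1°) + j·sin(125.1°)) = -26.85 + j38.21 V
Step 2 — Sum components: V_total = 77.91 + j21.94 V.
Step 3 — Convert to polar: |V_total| = 80.94 V, ∠V_total = 15.7°.

V_total = 80.94∠15.7° V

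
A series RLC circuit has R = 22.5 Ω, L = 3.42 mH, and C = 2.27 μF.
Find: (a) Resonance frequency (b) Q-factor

Step 1 — Resonance condition Im(Z)=0 gives ω₀ = 1/√(LC).
Step 2 — ω₀ = 1/√(0.00342·2.27e-06) = 1.135e+04 rad/s.
Step 3 — f₀ = ω₀/(2π) = 1806 Hz.
Step 4 — Series Q: Q = ω₀L/R = 1.135e+04·0.00342/22.5 = 1.725.

(a) f₀ = 1806 Hz  (b) Q = 1.725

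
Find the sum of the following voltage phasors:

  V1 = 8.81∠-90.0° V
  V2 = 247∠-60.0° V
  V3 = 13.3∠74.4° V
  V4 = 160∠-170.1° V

Step 1 — Convert each phasor to rectangular form:
  V1 = 8.81·(cos(-90.0°) + j·sin(-90.0°)) = 0 - j8.81 V
  V2 = 247·(cos(-60.0°) + j·sin(-60.0°)) = 123.5 - j213.9 V
  V3 = 13.3·(cos(74.4°) + j·sin(74.4°)) = 3.577 + j12.81 V
  V4 = 160·(cos(-170.1°) + j·sin(-170.1°)) = -157.6 - j27.51 V
Step 2 — Sum components: V_total = -30.54 - j237.4 V.
Step 3 — Convert to polar: |V_total| = 239.4 V, ∠V_total = -97.3°.

V_total = 239.4∠-97.3° V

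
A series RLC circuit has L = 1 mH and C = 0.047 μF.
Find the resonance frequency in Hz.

Step 1 — Resonance condition Im(Z)=0 gives ω₀ = 1/√(LC).
Step 2 — ω₀ = 1/√(0.001·4.7e-08) = 1.459e+05 rad/s.
Step 3 — f₀ = ω₀/(2π) = 2.322e+04 Hz.

f₀ = 2.322e+04 Hz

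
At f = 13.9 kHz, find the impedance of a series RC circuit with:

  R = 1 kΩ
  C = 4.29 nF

Step 1 — Angular frequency: ω = 2π·f = 2π·1.39e+04 = 8.734e+04 rad/s.
Step 2 — Component impedances:
  R: Z = R = 1000 Ω
  C: Z = 1/(jωC) = -j/(ω·C) = 0 - j2669 Ω
Step 3 — Series combination: Z_total = R + C = 1000 - j2669 Ω = 2850∠-69.5° Ω.

Z = 1000 - j2669 Ω = 2850∠-69.5° Ω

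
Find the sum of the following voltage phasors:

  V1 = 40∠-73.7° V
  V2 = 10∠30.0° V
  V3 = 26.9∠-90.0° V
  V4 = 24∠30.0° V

Step 1 — Convert each phasor to rectangular form:
  V1 = 40·(cos(-73.7°) + j·sin(-73.7°)) = 11.23 - j38.39 V
  V2 = 10·(cos(30.0°) + j·sin(30.0°)) = 8.66 + j5 V
  V3 = 26.9·(cos(-90.0°) + j·sin(-90.0°)) = 0 - j26.9 V
  V4 = 24·(cos(30.0°) + j·sin(30.0°)) = 20.78 + j12 V
Step 2 — Sum components: V_total = 40.67 - j48.29 V.
Step 3 — Convert to polar: |V_total| = 63.14 V, ∠V_total = -49.9°.

V_total = 63.14∠-49.9° V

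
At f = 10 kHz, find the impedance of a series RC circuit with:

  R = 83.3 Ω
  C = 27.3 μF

Step 1 — Angular frequency: ω = 2π·f = 2π·1e+04 = 6.283e+04 rad/s.
Step 2 — Component impedances:
  R: Z = R = 83.3 Ω
  C: Z = 1/(jωC) = -j/(ω·C) = 0 - j0.583 Ω
Step 3 — Series combination: Z_total = R + C = 83.3 - j0.583 Ω = 83.3∠-0.4° Ω.

Z = 83.3 - j0.583 Ω = 83.3∠-0.4° Ω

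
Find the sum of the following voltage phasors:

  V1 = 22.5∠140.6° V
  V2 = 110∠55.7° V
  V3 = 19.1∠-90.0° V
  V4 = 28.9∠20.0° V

Step 1 — Convert each phasor to rectangular form:
  V1 = 22.5·(cos(140.6°) + j·sin(140.6°)) = -17.39 + j14.28 V
  V2 = 110·(cos(55.7°) + j·sin(55.7°)) = 61.99 + j90.87 V
  V3 = 19.1·(cos(-90.0°) + j·sin(-90.0°)) = 0 - j19.1 V
  V4 = 28.9·(cos(20.0°) + j·sin(20.0°)) = 27.16 + j9.884 V
Step 2 — Sum components: V_total = 71.76 + j95.94 V.
Step 3 — Convert to polar: |V_total| = 119.8 V, ∠V_total = 53.2°.

V_total = 119.8∠53.2° V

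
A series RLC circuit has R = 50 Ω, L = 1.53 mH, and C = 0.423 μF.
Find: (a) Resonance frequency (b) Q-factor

Step 1 — Resonance condition Im(Z)=0 gives ω₀ = 1/√(LC).
Step 2 — ω₀ = 1/√(0.00153·4.23e-07) = 3.931e+04 rad/s.
Step 3 — f₀ = ω₀/(2π) = 6256 Hz.
Step 4 — Series Q: Q = ω₀L/R = 3.931e+04·0.00153/50 = 1.203.

(a) f₀ = 6256 Hz  (b) Q = 1.203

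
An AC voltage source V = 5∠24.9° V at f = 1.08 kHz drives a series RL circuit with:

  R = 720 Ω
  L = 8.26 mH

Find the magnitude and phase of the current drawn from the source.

Step 1 — Angular frequency: ω = 2π·f = 2π·1080 = 6786 rad/s.
Step 2 — Component impedances:
  R: Z = R = 720 Ω
  L: Z = jωL = j·6786·0.00826 = 0 + j56.05 Ω
Step 3 — Series combination: Z_total = R + L = 720 + j56.05 Ω = 722.2∠4.5° Ω.
Step 4 — Source phasor: V = 5∠24.9° V = 4.535 + j2.105 V.
Step 5 — Ohm's law: I = V / Z_total = (4.535 + j2.105) / (720 + j56.05) = 0.006487 + j0.002419 A.
Step 6 — Convert to polar: |I| = 0.006923 A, ∠I = 20.4°.

I = 0.006923∠20.4° A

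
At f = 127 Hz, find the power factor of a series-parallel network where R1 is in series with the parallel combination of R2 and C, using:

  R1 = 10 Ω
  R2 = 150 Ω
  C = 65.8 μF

Step 1 — Angular frequency: ω = 2π·f = 2π·127 = 798 rad/s.
Step 2 — Component impedances:
  R1: Z = R = 10 Ω
  R2: Z = R = 150 Ω
  C: Z = 1/(jωC) = -j/(ω·C) = 0 - j19.05 Ω
Step 3 — Parallel branch: R2 || C = 1/(1/R2 + 1/C) = 2.38 - j18.74 Ω.
Step 4 — Series with R1: Z_total = R1 + (R2 || C) = 12.38 - j18.74 Ω = 22.46∠-56.6° Ω.
Step 5 — Power factor: PF = cos(φ) = Re(Z)/|Z| = 12.38/22.463 = 0.5511.
Step 6 — Type: Im(Z) = -18.74 ⇒ leading (phase φ = -56.6°).

PF = 0.5511 (leading, φ = -56.6°)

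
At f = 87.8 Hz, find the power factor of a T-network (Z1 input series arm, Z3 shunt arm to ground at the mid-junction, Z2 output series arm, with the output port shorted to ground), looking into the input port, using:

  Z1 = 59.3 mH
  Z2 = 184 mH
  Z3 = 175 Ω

Step 1 — Angular frequency: ω = 2π·f = 2π·87.8 = 551.7 rad/s.
Step 2 — Component impedances:
  Z1: Z = jωL = j·551.7·0.0593 = 0 + j32.71 Ω
  Z2: Z = jωL = j·551.7·0.184 = 0 + j101.5 Ω
  Z3: Z = R = 175 Ω
Step 3 — With the output port shorted to ground, the output series arm Z2 runs from the junction to ground; the shunt arm Z3 also runs from the junction to ground. They appear in parallel: Z3 || Z2 = 44.06 + j75.95 Ω.
Step 4 — Series with input arm Z1: Z_in = Z1 + (Z3 || Z2) = 44.06 + j108.7 Ω = 117.3∠67.9° Ω.
Step 5 — Power factor: PF = cos(φ) = Re(Z)/|Z| = 44.055/117.26 = 0.3757.
Step 6 — Type: Im(Z) = 108.7 ⇒ lagging (phase φ = 67.9°).

PF = 0.3757 (lagging, φ = 67.9°)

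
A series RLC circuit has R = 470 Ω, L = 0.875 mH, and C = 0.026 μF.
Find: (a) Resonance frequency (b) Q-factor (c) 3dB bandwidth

Step 1 — Resonance condition Im(Z)=0 gives ω₀ = 1/√(LC).
Step 2 — ω₀ = 1/√(0.000875·2.6e-08) = 2.097e+05 rad/s.
Step 3 — f₀ = ω₀/(2π) = 3.337e+04 Hz.
Step 4 — Series Q: Q = ω₀L/R = 2.097e+05·0.000875/470 = 0.3903.
Step 5 — 3dB bandwidth: Δω = ω₀/Q = 5.371e+05 rad/s; BW = Δω/(2π) = 8.549e+04 Hz.

(a) f₀ = 3.337e+04 Hz  (b) Q = 0.3903  (c) BW = 8.549e+04 Hz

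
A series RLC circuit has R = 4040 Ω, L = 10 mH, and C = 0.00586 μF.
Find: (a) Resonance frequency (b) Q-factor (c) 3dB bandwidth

Step 1 — Resonance condition Im(Z)=0 gives ω₀ = 1/√(LC).
Step 2 — ω₀ = 1/√(0.01·5.86e-09) = 1.306e+05 rad/s.
Step 3 — f₀ = ω₀/(2π) = 2.079e+04 Hz.
Step 4 — Series Q: Q = ω₀L/R = 1.306e+05·0.01/4040 = 0.3233.
Step 5 — 3dB bandwidth: Δω = ω₀/Q = 4.04e+05 rad/s; BW = Δω/(2π) = 6.43e+04 Hz.

(a) f₀ = 2.079e+04 Hz  (b) Q = 0.3233  (c) BW = 6.43e+04 Hz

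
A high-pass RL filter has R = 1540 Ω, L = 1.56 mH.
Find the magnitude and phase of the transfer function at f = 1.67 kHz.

Step 1 — Angular frequency: ω = 2π·1670 = 1.049e+04 rad/s.
Step 2 — Transfer function: H(jω) = jωL/(R + jωL).
Step 3 — Numerator jωL = j·16.37; denominator R + jωL = 1540 + j16.37.
Step 4 — H = 0.000113 + j0.01063.
Step 5 — Magnitude: |H| = 0.01063 (-39.5 dB); phase: φ = 89.4°.

|H| = 0.01063 (-39.5 dB), φ = 89.4°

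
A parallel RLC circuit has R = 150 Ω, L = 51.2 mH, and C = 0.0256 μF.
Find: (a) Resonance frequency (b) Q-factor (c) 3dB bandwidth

Step 1 — Resonance: ω₀ = 1/√(LC) = 1/√(0.0512·2.56e-08) = 2.762e+04 rad/s.
Step 2 — f₀ = ω₀/(2π) = 4396 Hz.
Step 3 — Parallel Q: Q = R/(ω₀L) = 150/(2.762e+04·0.0512) = 0.1061.
Step 4 — Bandwidth: Δω = ω₀/Q = 2.604e+05 rad/s; BW = Δω/(2π) = 4.145e+04 Hz.

(a) f₀ = 4396 Hz  (b) Q = 0.1061  (c) BW = 4.145e+04 Hz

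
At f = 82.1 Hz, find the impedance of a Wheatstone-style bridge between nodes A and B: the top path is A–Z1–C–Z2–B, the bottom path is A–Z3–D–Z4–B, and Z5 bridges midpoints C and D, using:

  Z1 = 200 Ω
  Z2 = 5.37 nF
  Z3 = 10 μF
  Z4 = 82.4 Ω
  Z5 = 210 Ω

Step 1 — Angular frequency: ω = 2π·f = 2π·82.1 = 515.8 rad/s.
Step 2 — Component impedances:
  Z1: Z = R = 200 Ω
  Z2: Z = 1/(jωC) = -j/(ω·C) = 0 - j3.61e+05 Ω
  Z3: Z = 1/(jωC) = -j/(ω·C) = 0 - j193.9 Ω
  Z4: Z = R = 82.4 Ω
  Z5: Z = R = 210 Ω
Step 3 — Bridge requires nodal analysis (the Z5 bridge couples midpoints C and D, so the two paths cannot be reduced to a simple series/parallel combination). Setting node B to ground and injecting 1 A at node A, the 3-node admittance system at A, C, D solves to V_A = Z_AB = 157.3 - j158.5 Ω = 223.2∠-45.2° Ω.

Z = 157.3 - j158.5 Ω = 223.2∠-45.2° Ω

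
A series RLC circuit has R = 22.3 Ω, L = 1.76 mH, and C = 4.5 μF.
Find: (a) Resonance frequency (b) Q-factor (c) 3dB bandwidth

Step 1 — Resonance condition Im(Z)=0 gives ω₀ = 1/√(LC).
Step 2 — ω₀ = 1/√(0.00176·4.5e-06) = 1.124e+04 rad/s.
Step 3 — f₀ = ω₀/(2π) = 1788 Hz.
Step 4 — Series Q: Q = ω₀L/R = 1.124e+04·0.00176/22.3 = 0.8868.
Step 5 — 3dB bandwidth: Δω = ω₀/Q = 1.267e+04 rad/s; BW = Δω/(2π) = 2017 Hz.

(a) f₀ = 1788 Hz  (b) Q = 0.8868  (c) BW = 2017 Hz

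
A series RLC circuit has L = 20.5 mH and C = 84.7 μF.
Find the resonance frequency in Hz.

Step 1 — Resonance condition Im(Z)=0 gives ω₀ = 1/√(LC).
Step 2 — ω₀ = 1/√(0.0205·8.47e-05) = 758.9 rad/s.
Step 3 — f₀ = ω₀/(2π) = 120.8 Hz.

f₀ = 120.8 Hz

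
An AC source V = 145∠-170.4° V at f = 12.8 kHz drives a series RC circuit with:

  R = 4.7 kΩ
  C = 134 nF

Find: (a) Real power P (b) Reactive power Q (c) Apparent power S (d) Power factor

Step 1 — Angular frequency: ω = 2π·f = 2π·1.28e+04 = 8.042e+04 rad/s.
Step 2 — Component impedances:
  R: Z = R = 4700 Ω
  C: Z = 1/(jωC) = -j/(ω·C) = 0 - j92.79 Ω
Step 3 — Series combination: Z_total = R + C = 4700 - j92.79 Ω = 4701∠-1.1° Ω.
Step 4 — Source phasor: V = 145∠-170.4° V = -143 - j24.18 V.
Step 5 — Current: I = V / Z = -0.03031 - j0.005743 A = 0.03085∠-169.3° A.
Step 6 — Complex power: S = V·I* = 4.472 - j0.08828 VA.
Step 7 — Real power: P = Re(S) = 4.472 W.
Step 8 — Reactive power: Q = Im(S) = -0.08828 VAR.
Step 9 — Apparent power: |S| = 4.473 VA.
Step 10 — Power factor: PF = P/|S| = 0.9998 (leading).

(a) P = 4.472 W  (b) Q = -0.08828 VAR  (c) S = 4.473 VA  (d) PF = 0.9998 (leading)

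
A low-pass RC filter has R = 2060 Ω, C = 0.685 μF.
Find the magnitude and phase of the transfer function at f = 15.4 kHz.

Step 1 — Angular frequency: ω = 2π·1.54e+04 = 9.676e+04 rad/s.
Step 2 — Transfer function: H(jω) = 1/(1 + jωRC).
Step 3 — Denominator: 1 + jωRC = 1 + j·9.676e+04·2060·6.85e-07 = 1 + j136.5.
Step 4 — H = 5.364e-05 - j0.007323.
Step 5 — Magnitude: |H| = 0.007324 (-42.7 dB); phase: φ = -89.6°.

|H| = 0.007324 (-42.7 dB), φ = -89.6°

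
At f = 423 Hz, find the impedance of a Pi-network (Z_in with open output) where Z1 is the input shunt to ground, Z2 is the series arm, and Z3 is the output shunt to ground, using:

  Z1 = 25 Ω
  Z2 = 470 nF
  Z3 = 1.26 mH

Step 1 — Angular frequency: ω = 2π·f = 2π·423 = 2658 rad/s.
Step 2 — Component impedances:
  Z1: Z = R = 25 Ω
  Z2: Z = 1/(jωC) = -j/(ω·C) = 0 - j800.5 Ω
  Z3: Z = jωL = j·2658·0.00126 = 0 + j3.349 Ω
Step 3 — With open output, the series arm Z2 and the output shunt Z3 appear in series to ground: Z2 + Z3 = 0 - j797.2 Ω.
Step 4 — Parallel with input shunt Z1: Z_in = Z1 || (Z2 + Z3) = 24.98 - j0.7832 Ω = 24.99∠-1.8° Ω.

Z = 24.98 - j0.7832 Ω = 24.99∠-1.8° Ω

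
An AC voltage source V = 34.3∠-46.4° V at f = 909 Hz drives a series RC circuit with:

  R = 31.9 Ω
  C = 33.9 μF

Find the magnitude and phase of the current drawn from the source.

Step 1 — Angular frequency: ω = 2π·f = 2π·909 = 5711 rad/s.
Step 2 — Component impedances:
  R: Z = R = 31.9 Ω
  C: Z = 1/(jωC) = -j/(ω·C) = 0 - j5.165 Ω
Step 3 — Series combination: Z_total = R + C = 31.9 - j5.165 Ω = 32.32∠-9.2° Ω.
Step 4 — Source phasor: V = 34.3∠-46.4° V = 23.65 - j24.84 V.
Step 5 — Ohm's law: I = V / Z_total = (23.65 - j24.84) / (31.9 - j5.165) = 0.8454 - j0.6418 A.
Step 6 — Convert to polar: |I| = 1.061 A, ∠I = -37.2°.

I = 1.061∠-37.2° A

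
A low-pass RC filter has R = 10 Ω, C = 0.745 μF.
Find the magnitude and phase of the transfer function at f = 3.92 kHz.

Step 1 — Angular frequency: ω = 2π·3920 = 2.463e+04 rad/s.
Step 2 — Transfer function: H(jω) = 1/(1 + jωRC).
Step 3 — Denominator: 1 + jωRC = 1 + j·2.463e+04·10·7.45e-07 = 1 + j0.1835.
Step 4 — H = 0.9674 - j0.1775.
Step 5 — Magnitude: |H| = 0.9836 (-0.1 dB); phase: φ = -10.4°.

|H| = 0.9836 (-0.1 dB), φ = -10.4°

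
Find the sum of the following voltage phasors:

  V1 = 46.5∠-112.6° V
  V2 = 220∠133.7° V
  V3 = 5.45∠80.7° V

Step 1 — Convert each phasor to rectangular form:
  V1 = 46.5·(cos(-112.6°) + j·sin(-112.6°)) = -17.87 - j42.93 V
  V2 = 220·(cos(133.7°) + j·sin(133.7°)) = -152 + j159.1 V
  V3 = 5.45·(cos(80.7°) + j·sin(80.7°)) = 0.8807 + j5.378 V
Step 2 — Sum components: V_total = -169 + j121.5 V.
Step 3 — Convert to polar: |V_total| = 208.1 V, ∠V_total = 144.3°.

V_total = 208.1∠144.3° V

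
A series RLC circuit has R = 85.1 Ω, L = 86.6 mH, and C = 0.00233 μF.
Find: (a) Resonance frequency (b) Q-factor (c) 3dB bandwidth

Step 1 — Resonance: ω₀ = 1/√(LC) = 1/√(0.0866·2.33e-09) = 7.04e+04 rad/s.
Step 2 — f₀ = ω₀/(2π) = 1.12e+04 Hz.
Step 3 — Series Q: Q = ω₀L/R = 7.04e+04·0.0866/85.1 = 71.64.
Step 4 — Bandwidth: Δω = ω₀/Q = 982.7 rad/s; BW = Δω/(2π) = 156.4 Hz.

(a) f₀ = 1.12e+04 Hz  (b) Q = 71.64  (c) BW = 156.4 Hz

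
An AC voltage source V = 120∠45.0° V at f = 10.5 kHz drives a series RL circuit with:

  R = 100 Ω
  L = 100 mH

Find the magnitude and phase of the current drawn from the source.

Step 1 — Angular frequency: ω = 2π·f = 2π·1.05e+04 = 6.597e+04 rad/s.
Step 2 — Component impedances:
  R: Z = R = 100 Ω
  L: Z = jωL = j·6.597e+04·0.1 = 0 + j6597 Ω
Step 3 — Series combination: Z_total = R + L = 100 + j6597 Ω = 6598∠89.1° Ω.
Step 4 — Source phasor: V = 120∠45.0° V = 84.85 + j84.85 V.
Step 5 — Ohm's law: I = V / Z_total = (84.85 + j84.85) / (100 + j6597) = 0.01305 - j0.01266 A.
Step 6 — Convert to polar: |I| = 0.01819 A, ∠I = -44.1°.

I = 0.01819∠-44.1° A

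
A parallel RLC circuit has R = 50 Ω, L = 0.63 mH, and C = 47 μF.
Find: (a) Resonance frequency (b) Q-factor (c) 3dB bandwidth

Step 1 — Resonance: ω₀ = 1/√(LC) = 1/√(0.00063·4.7e-05) = 5811 rad/s.
Step 2 — f₀ = ω₀/(2π) = 924.9 Hz.
Step 3 — Parallel Q: Q = R/(ω₀L) = 50/(5811·0.00063) = 13.66.
Step 4 — Bandwidth: Δω = ω₀/Q = 425.5 rad/s; BW = Δω/(2π) = 67.73 Hz.

(a) f₀ = 924.9 Hz  (b) Q = 13.66  (c) BW = 67.73 Hz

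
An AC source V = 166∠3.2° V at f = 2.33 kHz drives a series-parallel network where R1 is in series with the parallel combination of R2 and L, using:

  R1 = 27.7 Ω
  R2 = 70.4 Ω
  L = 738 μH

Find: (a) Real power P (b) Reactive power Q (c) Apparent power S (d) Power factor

Step 1 — Angular frequency: ω = 2π·f = 2π·2330 = 1.464e+04 rad/s.
Step 2 — Component impedances:
  R1: Z = R = 27.7 Ω
  R2: Z = R = 70.4 Ω
  L: Z = jωL = j·1.464e+04·0.000738 = 0 + j10.8 Ω
Step 3 — Parallel branch: R2 || L = 1/(1/R2 + 1/L) = 1.62 + j10.56 Ω.
Step 4 — Series with R1: Z_total = R1 + (R2 || L) = 29.32 + j10.56 Ω = 31.16∠19.8° Ω.
Step 5 — Source phasor: V = 166∠3.2° V = 165.7 + j9.266 V.
Step 6 — Current: I = V / Z = 5.105 - j1.522 A = 5.327∠-16.6° A.
Step 7 — Complex power: S = V·I* = 832 + j299.5 VA.
Step 8 — Real power: P = Re(S) = 832 W.
Step 9 — Reactive power: Q = Im(S) = 299.5 VAR.
Step 10 — Apparent power: |S| = 884.3 VA.
Step 11 — Power factor: PF = P/|S| = 0.9409 (lagging).

(a) P = 832 W  (b) Q = 299.5 VAR  (c) S = 884.3 VA  (d) PF = 0.9409 (lagging)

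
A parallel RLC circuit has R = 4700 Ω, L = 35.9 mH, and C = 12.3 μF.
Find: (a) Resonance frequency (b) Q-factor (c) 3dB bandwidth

Step 1 — Resonance: ω₀ = 1/√(LC) = 1/√(0.0359·1.23e-05) = 1505 rad/s.
Step 2 — f₀ = ω₀/(2π) = 239.5 Hz.
Step 3 — Parallel Q: Q = R/(ω₀L) = 4700/(1505·0.0359) = 87.
Step 4 — Bandwidth: Δω = ω₀/Q = 17.3 rad/s; BW = Δω/(2π) = 2.753 Hz.

(a) f₀ = 239.5 Hz  (b) Q = 87  (c) BW = 2.753 Hz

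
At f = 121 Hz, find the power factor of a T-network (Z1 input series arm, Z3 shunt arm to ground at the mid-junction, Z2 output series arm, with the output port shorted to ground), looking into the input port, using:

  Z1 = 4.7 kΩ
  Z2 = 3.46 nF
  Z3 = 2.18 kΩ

Step 1 — Angular frequency: ω = 2π·f = 2π·121 = 760.3 rad/s.
Step 2 — Component impedances:
  Z1: Z = R = 4700 Ω
  Z2: Z = 1/(jωC) = -j/(ω·C) = 0 - j3.802e+05 Ω
  Z3: Z = R = 2180 Ω
Step 3 — With the output port shorted to ground, the output series arm Z2 runs from the junction to ground; the shunt arm Z3 also runs from the junction to ground. They appear in parallel: Z3 || Z2 = 2180 - j12.5 Ω.
Step 4 — Series with input arm Z1: Z_in = Z1 + (Z3 || Z2) = 6880 - j12.5 Ω = 6880∠-0.1° Ω.
Step 5 — Power factor: PF = cos(φ) = Re(Z)/|Z| = 6880/6880 = 1.
Step 6 — Type: Im(Z) = -12.5 ⇒ leading (phase φ = -0.1°).

PF = 1 (leading, φ = -0.1°)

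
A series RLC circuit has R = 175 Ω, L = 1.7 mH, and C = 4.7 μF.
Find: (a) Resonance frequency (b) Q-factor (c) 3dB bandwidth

Step 1 — Resonance: ω₀ = 1/√(LC) = 1/√(0.0017·4.7e-06) = 1.119e+04 rad/s.
Step 2 — f₀ = ω₀/(2π) = 1781 Hz.
Step 3 — Series Q: Q = ω₀L/R = 1.119e+04·0.0017/175 = 0.1087.
Step 4 — Bandwidth: Δω = ω₀/Q = 1.029e+05 rad/s; BW = Δω/(2π) = 1.638e+04 Hz.

(a) f₀ = 1781 Hz  (b) Q = 0.1087  (c) BW = 1.638e+04 Hz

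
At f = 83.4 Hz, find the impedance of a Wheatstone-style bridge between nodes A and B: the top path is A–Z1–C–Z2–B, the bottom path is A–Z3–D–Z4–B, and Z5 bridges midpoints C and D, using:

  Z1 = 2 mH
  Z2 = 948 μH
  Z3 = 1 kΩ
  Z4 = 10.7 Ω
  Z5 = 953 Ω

Step 1 — Angular frequency: ω = 2π·f = 2π·83.4 = 524 rad/s.
Step 2 — Component impedances:
  Z1: Z = jωL = j·524·0.002 = 0 + j1.048 Ω
  Z2: Z = jωL = j·524·0.000948 = 0 + j0.4968 Ω
  Z3: Z = R = 1000 Ω
  Z4: Z = R = 10.7 Ω
  Z5: Z = R = 953 Ω
Step 3 — Bridge requires nodal analysis (the Z5 bridge couples midpoints C and D, so the two paths cannot be reduced to a simple series/parallel combination). Setting node B to ground and injecting 1 A at node A, the 3-node admittance system at A, C, D solves to V_A = Z_AB = 0.002601 + j1.545 Ω = 1.545∠89.9° Ω.

Z = 0.002601 + j1.545 Ω = 1.545∠89.9° Ω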